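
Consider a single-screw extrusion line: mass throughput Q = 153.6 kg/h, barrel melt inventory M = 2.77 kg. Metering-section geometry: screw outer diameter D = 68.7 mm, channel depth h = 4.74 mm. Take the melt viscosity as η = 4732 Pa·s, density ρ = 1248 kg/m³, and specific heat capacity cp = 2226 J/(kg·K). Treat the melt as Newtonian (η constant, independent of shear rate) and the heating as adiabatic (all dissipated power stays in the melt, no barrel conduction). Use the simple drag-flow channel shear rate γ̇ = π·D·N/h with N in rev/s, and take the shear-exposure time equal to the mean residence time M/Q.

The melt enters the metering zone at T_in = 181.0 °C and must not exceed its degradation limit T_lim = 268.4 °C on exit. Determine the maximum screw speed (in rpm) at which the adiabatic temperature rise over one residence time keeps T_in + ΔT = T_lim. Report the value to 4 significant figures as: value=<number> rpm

value=37.05 rpm

Throughput in SI: Q_s = 153.6 kg/h ÷ 3600 s/h = 0.0426667 kg/s
t_res = M / Q_s = 2.77 ÷ 0.0426667 = 64.9219 s
D = 68.7 mm = 0.0687 m;  h = 4.74 mm = 0.00474 m
ΔT_a = T_lim − T_in = 268.4 − 181.0 = 87.4 K
γ̇_max² = ΔT_a·ρ·cp/(η·t_res) = 87.4·1248·2226/(4732·64.9219) = 790.343 s⁻²
γ̇_max = sqrt(790.343) = 28.113 s⁻¹
Solve γ̇ = πDN/h for N: N_max = γ̇_max·h/(π·D) = 28.113 × 0.00474 / (π × 0.0687) = 0.617418 rev/s = 37.0451 rpm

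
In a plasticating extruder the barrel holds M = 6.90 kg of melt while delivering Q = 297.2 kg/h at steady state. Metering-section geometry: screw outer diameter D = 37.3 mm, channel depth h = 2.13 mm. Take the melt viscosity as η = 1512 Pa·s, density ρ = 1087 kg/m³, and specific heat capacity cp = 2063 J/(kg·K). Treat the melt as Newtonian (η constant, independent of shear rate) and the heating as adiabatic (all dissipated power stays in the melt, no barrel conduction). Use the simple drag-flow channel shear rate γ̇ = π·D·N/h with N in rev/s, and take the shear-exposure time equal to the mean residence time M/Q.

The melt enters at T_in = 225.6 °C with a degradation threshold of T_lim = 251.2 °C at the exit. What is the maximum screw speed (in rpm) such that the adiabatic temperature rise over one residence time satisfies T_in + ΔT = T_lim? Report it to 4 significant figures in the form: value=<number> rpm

value=23.24 rpm

Q_s = Q / 3600 = 297.2 / 3600 = 0.0825556 kg/s
t_res = M / Q_s = 6.90 / 0.0825556 = 83.5801 s
D = 37.3 mm = 0.0373 m;  h = 2.13 mm = 0.00213 m
Allowable rise: ΔT_a = T_lim − T_in = 251.2 − 225.6 = 25.6 K
Invert ΔT = ηγ̇²t_res/(ρcp) for γ̇: γ̇_max² = ΔT_a ρ cp / (η t_res) = 25.6·1087·2063 / (1512·83.5801) = 454.27 s⁻²
γ̇_max = √454.27 = 21.3136 s⁻¹
N_max = γ̇_max h / (πD) = 21.3136·0.00213/(π·0.0373) = 0.387416 rev/s → ×60 = 23.245 rpm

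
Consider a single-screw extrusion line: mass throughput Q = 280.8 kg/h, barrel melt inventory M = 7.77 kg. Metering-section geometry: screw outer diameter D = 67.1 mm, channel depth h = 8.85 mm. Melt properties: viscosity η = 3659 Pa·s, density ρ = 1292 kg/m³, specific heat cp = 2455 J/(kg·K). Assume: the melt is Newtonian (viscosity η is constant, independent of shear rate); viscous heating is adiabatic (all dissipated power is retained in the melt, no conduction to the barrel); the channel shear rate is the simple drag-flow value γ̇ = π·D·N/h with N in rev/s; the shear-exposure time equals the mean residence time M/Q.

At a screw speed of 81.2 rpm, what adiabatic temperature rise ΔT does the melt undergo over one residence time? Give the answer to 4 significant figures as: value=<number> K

Convert throughput: Q = 280.8 kg/h = 280.8/3600 = 0.078 kg/s
t_res = M / Q_s = 7.77 ÷ 0.078 = 99.6154 s
D = 67.1 mm = 0.0671 m;  h = 8.85 mm = 0.00885 m;  N = 81.2 rpm / 60 = 1.35333 rev/s
Shear rate: γ̇ = πDN/h = π·0.0671·1.35333/0.00885 = 32.2355 s⁻¹
ΔT = η·γ̇²·t_res/(ρ·cp) = [3659 × 32.2355² × 99.6154] / [1292 × 2455] = 119.411 K

value=119.4 K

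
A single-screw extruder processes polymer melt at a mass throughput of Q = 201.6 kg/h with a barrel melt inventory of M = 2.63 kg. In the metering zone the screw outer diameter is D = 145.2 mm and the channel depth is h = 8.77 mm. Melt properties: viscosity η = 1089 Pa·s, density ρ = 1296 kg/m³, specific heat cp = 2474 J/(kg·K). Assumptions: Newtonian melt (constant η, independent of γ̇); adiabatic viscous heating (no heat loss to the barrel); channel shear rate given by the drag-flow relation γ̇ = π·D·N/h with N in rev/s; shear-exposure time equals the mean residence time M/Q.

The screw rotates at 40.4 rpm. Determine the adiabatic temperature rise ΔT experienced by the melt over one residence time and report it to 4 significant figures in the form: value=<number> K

value=19.57 K

Convert throughput: Q = 201.6 kg/h = 201.6/3600 = 0.056 kg/s
t_res = M / Q_s = 2.63 ÷ 0.056 = 46.9643 s
D = 145.2 mm = 0.1452 m;  h = 8.77 mm = 0.00877 m;  N = 40.4 rpm / 60 = 0.673333 rev/s
γ̇ = π·D·N / h = π · 0.1452 · 0.673333 / 0.00877 = 35.0225 s⁻¹
ΔT = η·γ̇²·t_res / (ρ·cp) = 1089 · (35.0225)² · 46.9643 / (1296 · 2474) = 19.5652 K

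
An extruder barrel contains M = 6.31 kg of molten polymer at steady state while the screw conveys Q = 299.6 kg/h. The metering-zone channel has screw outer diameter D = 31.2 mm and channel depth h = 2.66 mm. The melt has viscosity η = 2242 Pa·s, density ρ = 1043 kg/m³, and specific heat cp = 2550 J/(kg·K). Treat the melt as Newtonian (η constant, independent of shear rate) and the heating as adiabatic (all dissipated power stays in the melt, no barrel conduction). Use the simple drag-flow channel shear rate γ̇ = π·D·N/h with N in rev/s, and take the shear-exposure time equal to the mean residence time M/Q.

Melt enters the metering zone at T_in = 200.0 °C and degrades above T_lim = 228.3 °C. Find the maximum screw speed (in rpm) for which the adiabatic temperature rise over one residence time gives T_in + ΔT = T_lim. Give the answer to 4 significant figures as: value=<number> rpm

value=34.26 rpm

Q_s = Q / 3600 = 299.6 / 3600 = 0.0832222 kg/s
Mean residence time: t_res = M/Q_s = 6.31 kg / 0.0832222 kg/s = 75.8211 s
Convert to metres: D = 0.0312 m, h = 0.00266 m
ΔT_a = T_lim − T_in = 228.3 − 200.0 = 28.3 K
Invert ΔT = ηγ̇²t_res/(ρcp) for γ̇: γ̇_max² = ΔT_a ρ cp / (η t_res) = 28.3·1043·2550 / (2242·75.8211) = 442.777 s⁻²
γ̇_max = √442.777 = 21.0423 s⁻¹
N_max = γ̇_max·h / (π·D) = 21.0423 · 0.00266 / (π · 0.0312) = 0.571044 rev/s = 34.2627 rpm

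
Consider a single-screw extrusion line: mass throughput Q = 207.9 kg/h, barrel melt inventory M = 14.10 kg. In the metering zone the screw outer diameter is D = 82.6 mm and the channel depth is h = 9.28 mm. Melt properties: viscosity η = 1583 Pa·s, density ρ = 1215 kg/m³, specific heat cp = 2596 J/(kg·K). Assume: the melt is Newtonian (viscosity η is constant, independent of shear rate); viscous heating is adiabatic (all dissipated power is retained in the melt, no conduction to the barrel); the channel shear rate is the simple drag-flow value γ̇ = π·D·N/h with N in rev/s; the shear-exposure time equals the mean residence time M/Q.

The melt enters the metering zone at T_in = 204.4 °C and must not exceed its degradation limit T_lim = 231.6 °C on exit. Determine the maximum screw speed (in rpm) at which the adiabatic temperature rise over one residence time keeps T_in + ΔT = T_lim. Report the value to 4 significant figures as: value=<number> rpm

Q_s = Q / 3600 = 207.9 / 3600 = 0.05775 kg/s
t_res = M / Q_s = 14.10 / 0.05775 = 244.156 s
Convert to metres: D = 0.0826 m, h = 0.00928 m
ΔT_a = T_lim − T_in = 231.6 − 204.4 = 27.2 K
Invert ΔT = ηγ̇²t_res/(ρcp) for γ̇: γ̇_max² = ΔT_a ρ cp / (η t_res) = 27.2·1215·2596 / (1583·244.156) = 221.974 s⁻²
γ̇_max = √221.974 = 14.8988 s⁻¹
N_max = γ̇_max h / (πD) = 14.8988·0.00928/(π·0.0826) = 0.532806 rev/s → ×60 = 31.9684 rpm

value=31.97 rpm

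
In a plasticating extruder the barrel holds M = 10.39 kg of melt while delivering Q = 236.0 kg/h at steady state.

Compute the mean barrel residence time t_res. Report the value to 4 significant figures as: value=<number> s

value=158.5 s

Throughput in SI: Q_s = 236.0 kg/h ÷ 3600 s/h = 0.0655556 kg/s
t_res = M / Q_s = 10.39 ÷ 0.0655556 = 158.492 s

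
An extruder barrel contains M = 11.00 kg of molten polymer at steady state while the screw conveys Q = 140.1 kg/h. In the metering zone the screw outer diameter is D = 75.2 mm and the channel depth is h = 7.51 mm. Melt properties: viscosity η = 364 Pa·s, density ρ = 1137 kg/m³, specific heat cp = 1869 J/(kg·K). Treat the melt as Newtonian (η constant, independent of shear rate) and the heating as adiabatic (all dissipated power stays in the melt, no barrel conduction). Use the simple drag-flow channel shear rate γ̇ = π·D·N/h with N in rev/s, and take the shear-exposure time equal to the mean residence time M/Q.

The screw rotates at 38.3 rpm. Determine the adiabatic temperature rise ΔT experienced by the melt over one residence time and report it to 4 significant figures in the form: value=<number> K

value=19.52 K

Throughput in SI: Q_s = 140.1 kg/h ÷ 3600 s/h = 0.0389167 kg/s
t_res = M / Q_s = 11.00 / 0.0389167 = 282.655 s
Geometry in metres: D = 75.2 mm → 0.0752 m, h = 7.51 mm → 0.00751 m; screw speed N = 38.3 rpm = 0.638333 rev/s
Shear rate: γ̇ = πDN/h = π·0.0752·0.638333/0.00751 = 20.0805 s⁻¹
Adiabatic rise: ΔT = η γ̇² t_res / (ρ cp) = 364·(20.0805)²·282.655 / (1137·1869) = 19.5227 K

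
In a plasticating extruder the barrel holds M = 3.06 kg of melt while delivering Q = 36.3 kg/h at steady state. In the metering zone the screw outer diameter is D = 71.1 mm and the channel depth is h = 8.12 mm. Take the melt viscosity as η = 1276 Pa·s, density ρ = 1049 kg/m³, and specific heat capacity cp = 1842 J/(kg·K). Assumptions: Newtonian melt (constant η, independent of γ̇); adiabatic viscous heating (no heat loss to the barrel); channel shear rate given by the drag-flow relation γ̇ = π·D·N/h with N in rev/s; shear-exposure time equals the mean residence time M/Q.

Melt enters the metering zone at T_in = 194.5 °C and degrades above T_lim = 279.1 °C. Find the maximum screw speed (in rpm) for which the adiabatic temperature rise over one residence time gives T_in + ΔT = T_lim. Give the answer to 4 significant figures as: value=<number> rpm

Q_s = Q / 3600 = 36.3 / 3600 = 0.0100833 kg/s
t_res = M / Q_s = 3.06 / 0.0100833 = 303.471 s
D = 71.1 mm = 0.0711 m;  h = 8.12 mm = 0.00812 m
Allowable rise: ΔT_a = T_lim − T_in = 279.1 − 194.5 = 84.6 K
γ̇_max² = ΔT_a·ρ·cp/(η·t_res) = 84.6·1049·1842/(1276·303.471) = 422.151 s⁻²
γ̇_max = √422.151 = 20.5463 s⁻¹
N_max = γ̇_max h / (πD) = 20.5463·0.00812/(π·0.0711) = 0.746913 rev/s → ×60 = 44.8148 rpm

value=44.81 rpm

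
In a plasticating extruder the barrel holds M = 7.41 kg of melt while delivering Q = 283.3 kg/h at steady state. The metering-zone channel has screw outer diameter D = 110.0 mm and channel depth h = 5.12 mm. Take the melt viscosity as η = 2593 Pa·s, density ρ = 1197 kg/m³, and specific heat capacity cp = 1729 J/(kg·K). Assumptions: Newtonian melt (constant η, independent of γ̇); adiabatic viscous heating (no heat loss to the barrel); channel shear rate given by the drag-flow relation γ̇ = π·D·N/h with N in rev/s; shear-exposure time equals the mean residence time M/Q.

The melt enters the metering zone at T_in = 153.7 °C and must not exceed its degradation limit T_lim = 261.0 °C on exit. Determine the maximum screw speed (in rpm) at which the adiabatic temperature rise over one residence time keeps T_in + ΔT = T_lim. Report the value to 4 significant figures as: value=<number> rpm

Q_s = Q / 3600 = 283.3 / 3600 = 0.0786944 kg/s
Mean residence time: t_res = M/Q_s = 7.41 kg / 0.0786944 kg/s = 94.1617 s
D = 110.0 mm = 0.11 m;  h = 5.12 mm = 0.00512 m
ΔT_a = T_lim − T_in = 261.0 − 153.7 = 107.3 K
γ̇_max² = ΔT_a·ρ·cp/(η·t_res) = 107.3·1197·1729/(2593·94.1617) = 909.52 s⁻²
γ̇_max = √909.52 = 30.1582 s⁻¹
N_max = γ̇_max h / (πD) = 30.1582·0.00512/(π·0.11) = 0.446821 rev/s → ×60 = 26.8093 rpm

value=26.81 rpm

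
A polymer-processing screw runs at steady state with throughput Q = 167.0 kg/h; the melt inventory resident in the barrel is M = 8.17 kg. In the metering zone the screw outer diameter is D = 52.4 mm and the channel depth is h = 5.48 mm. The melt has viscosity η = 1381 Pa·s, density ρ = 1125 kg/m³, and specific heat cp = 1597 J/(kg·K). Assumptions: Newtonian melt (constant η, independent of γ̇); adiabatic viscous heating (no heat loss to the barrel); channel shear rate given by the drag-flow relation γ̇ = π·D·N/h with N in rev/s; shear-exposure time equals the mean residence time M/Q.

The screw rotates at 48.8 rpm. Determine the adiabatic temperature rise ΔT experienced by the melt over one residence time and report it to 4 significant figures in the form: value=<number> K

Q_s = Q / 3600 = 167.0 / 3600 = 0.0463889 kg/s
t_res = M / Q_s = 8.17 ÷ 0.0463889 = 176.12 s
D = 52.4 mm = 0.0524 m;  h = 5.48 mm = 0.00548 m;  N = 48.8 rpm / 60 = 0.813333 rev/s
γ̇ = π·D·N / h = π · 0.0524 · 0.813333 / 0.00548 = 24.4326 s⁻¹
ΔT = η·γ̇²·t_res / (ρ·cp) = 1381 · (24.4326)² · 176.12 / (1125 · 1597) = 80.8133 K

value=80.81 K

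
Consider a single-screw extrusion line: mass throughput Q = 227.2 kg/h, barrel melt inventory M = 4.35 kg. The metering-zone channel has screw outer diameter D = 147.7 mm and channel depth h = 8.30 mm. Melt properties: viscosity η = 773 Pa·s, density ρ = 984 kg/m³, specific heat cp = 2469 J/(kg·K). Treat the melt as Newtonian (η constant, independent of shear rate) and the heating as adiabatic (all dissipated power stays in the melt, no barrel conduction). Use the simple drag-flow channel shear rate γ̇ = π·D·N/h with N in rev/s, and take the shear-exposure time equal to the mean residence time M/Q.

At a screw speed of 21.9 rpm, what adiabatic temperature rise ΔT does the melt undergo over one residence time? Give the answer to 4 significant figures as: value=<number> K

value=9.131 K

Q_s = Q / 3600 = 227.2 / 3600 = 0.0631111 kg/s
t_res = M / Q_s = 4.35 ÷ 0.0631111 = 68.9261 s
Convert to SI: D = 0.1477 m, h = 0.0083 m, N = 21.9/60 = 0.365 rev/s
γ̇ = π D N / h = (π)(0.1477)(0.365) / 0.0083 = 20.4054 s⁻¹
ΔT = η·γ̇²·t_res / (ρ·cp) = 773 · (20.4054)² · 68.9261 / (984 · 2469) = 9.13139 K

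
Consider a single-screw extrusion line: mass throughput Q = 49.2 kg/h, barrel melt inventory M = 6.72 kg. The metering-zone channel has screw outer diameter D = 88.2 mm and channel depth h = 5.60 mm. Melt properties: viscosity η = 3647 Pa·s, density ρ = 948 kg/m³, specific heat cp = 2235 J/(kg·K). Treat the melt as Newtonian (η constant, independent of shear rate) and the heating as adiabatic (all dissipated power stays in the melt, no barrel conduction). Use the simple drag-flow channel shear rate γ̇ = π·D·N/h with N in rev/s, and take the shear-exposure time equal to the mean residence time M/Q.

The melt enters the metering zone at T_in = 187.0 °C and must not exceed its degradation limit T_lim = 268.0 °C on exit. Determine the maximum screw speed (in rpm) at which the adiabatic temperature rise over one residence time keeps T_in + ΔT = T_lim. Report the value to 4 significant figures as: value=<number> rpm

Convert throughput: Q = 49.2 kg/h = 49.2/3600 = 0.0136667 kg/s
t_res = M / Q_s = 6.72 ÷ 0.0136667 = 491.707 s
Geometry in SI: D = 88.2 mm → 0.0882 m, h = 5.60 mm → 0.0056 m
Allowable rise: ΔT_a = T_lim − T_in = 268.0 − 187.0 = 81 K
γ̇_max² = ΔT_a·ρ·cp/(η·t_res) = 81·948·2235/(3647·491.707) = 95.7036 s⁻²
Take the square root: γ̇_max = √(95.7036) = 9.78282 s⁻¹
N_max = γ̇_max·h / (π·D) = 9.78282 · 0.0056 / (π · 0.0882) = 0.197712 rev/s = 11.8627 rpm

value=11.86 rpm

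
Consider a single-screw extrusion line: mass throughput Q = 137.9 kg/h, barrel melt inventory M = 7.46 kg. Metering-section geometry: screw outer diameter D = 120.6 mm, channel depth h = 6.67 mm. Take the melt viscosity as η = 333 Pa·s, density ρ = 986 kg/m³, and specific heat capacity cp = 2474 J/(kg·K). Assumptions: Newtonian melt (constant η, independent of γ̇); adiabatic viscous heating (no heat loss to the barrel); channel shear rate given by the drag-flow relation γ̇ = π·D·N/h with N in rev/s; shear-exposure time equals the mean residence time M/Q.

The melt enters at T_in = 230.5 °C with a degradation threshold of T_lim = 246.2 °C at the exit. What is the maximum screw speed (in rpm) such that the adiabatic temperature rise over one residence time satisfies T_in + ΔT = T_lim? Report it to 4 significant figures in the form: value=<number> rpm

Throughput in SI: Q_s = 137.9 kg/h ÷ 3600 s/h = 0.0383056 kg/s
t_res = M / Q_s = 7.46 / 0.0383056 = 194.75 s
Geometry in SI: D = 120.6 mm → 0.1206 m, h = 6.67 mm → 0.00667 m
ΔT_a = T_lim − T_in = 246.2 °C − 230.5 °C = 15.7 K
γ̇_max² = ΔT_a·ρ·cp/(η·t_res) = 15.7·986·2474/(333·194.75) = 590.548 s⁻²
γ̇_max = sqrt(590.548) = 24.3012 s⁻¹
N_max = γ̇_max·h / (π·D) = 24.3012 · 0.00667 / (π · 0.1206) = 0.427815 rev/s = 25.6689 rpm

value=25.67 rpm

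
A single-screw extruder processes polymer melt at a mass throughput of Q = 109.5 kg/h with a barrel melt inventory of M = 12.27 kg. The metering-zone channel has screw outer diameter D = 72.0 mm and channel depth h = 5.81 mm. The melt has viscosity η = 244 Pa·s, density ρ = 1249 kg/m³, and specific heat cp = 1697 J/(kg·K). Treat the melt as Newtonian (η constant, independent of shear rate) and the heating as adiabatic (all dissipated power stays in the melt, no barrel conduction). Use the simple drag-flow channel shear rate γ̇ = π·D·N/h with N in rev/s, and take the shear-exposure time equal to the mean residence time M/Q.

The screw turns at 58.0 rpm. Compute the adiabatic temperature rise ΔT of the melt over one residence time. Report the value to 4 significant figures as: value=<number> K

value=65.77 K

Convert throughput: Q = 109.5 kg/h = 109.5/3600 = 0.0304167 kg/s
t_res = M / Q_s = 12.27 ÷ 0.0304167 = 403.397 s
D = 72.0 mm = 0.072 m;  h = 5.81 mm = 0.00581 m;  N = 58.0 rpm / 60 = 0.966667 rev/s
Shear rate: γ̇ = πDN/h = π·0.072·0.966667/0.00581 = 37.6342 s⁻¹
Adiabatic rise: ΔT = η γ̇² t_res / (ρ cp) = 244·(37.6342)²·403.397 / (1249·1697) = 65.7725 K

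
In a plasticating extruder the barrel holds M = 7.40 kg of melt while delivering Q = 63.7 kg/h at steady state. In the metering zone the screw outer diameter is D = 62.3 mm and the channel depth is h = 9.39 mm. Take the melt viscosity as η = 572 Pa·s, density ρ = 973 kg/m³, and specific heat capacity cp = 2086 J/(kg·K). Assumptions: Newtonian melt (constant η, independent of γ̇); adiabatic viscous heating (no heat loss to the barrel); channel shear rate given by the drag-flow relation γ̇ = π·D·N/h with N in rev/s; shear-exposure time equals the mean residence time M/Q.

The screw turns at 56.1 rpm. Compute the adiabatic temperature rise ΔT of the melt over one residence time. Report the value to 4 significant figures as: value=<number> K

Convert throughput: Q = 63.7 kg/h = 63.7/3600 = 0.0176944 kg/s
t_res = M / Q_s = 7.40 ÷ 0.0176944 = 418.21 s
Convert to SI: D = 0.0623 m, h = 0.00939 m, N = 56.1/60 = 0.935 rev/s
Shear rate: γ̇ = πDN/h = π·0.0623·0.935/0.00939 = 19.4887 s⁻¹
ΔT = η·γ̇²·t_res/(ρ·cp) = [572 × 19.4887² × 418.21] / [973 × 2086] = 44.7643 K

value=44.76 K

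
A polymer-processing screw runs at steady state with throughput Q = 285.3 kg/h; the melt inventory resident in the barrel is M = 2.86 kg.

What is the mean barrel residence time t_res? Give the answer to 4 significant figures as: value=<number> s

value=36.09 s

Convert throughput: Q = 285.3 kg/h = 285.3/3600 = 0.07925 kg/s
t_res = M / Q_s = 2.86 ÷ 0.07925 = 36.0883 s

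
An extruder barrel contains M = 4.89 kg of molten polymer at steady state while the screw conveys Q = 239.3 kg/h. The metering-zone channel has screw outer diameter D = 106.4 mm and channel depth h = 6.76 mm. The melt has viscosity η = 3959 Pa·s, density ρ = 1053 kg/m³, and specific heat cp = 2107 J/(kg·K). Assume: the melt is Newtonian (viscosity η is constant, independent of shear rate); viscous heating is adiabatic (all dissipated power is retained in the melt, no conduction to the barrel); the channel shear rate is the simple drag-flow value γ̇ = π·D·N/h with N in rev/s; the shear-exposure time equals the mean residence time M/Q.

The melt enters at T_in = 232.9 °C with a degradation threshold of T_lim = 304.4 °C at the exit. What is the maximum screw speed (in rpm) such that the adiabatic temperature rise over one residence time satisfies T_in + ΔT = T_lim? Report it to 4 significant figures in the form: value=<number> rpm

value=28.32 rpm

Throughput in SI: Q_s = 239.3 kg/h ÷ 3600 s/h = 0.0664722 kg/s
t_res = M / Q_s = 4.89 ÷ 0.0664722 = 73.5646 s
Geometry in SI: D = 106.4 mm → 0.1064 m, h = 6.76 mm → 0.00676 m
Allowable rise: ΔT_a = T_lim − T_in = 304.4 − 232.9 = 71.5 K
γ̇_max² = ΔT_a·ρ·cp / (η·t_res) = [71.5 × 1053 × 2107] / [3959 × 73.5646] = 544.684 s⁻²
γ̇_max = sqrt(544.684) = 23.3385 s⁻¹
Solve γ̇ = πDN/h for N: N_max = γ̇_max·h/(π·D) = 23.3385 × 0.00676 / (π × 0.1064) = 0.471984 rev/s = 28.3191 rpm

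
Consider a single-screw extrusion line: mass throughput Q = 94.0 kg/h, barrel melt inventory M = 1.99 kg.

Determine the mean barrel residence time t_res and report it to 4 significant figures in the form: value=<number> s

value=76.21 s

Throughput in SI: Q_s = 94.0 kg/h ÷ 3600 s/h = 0.0261111 kg/s
Mean residence time: t_res = M/Q_s = 1.99 kg / 0.0261111 kg/s = 76.2128 s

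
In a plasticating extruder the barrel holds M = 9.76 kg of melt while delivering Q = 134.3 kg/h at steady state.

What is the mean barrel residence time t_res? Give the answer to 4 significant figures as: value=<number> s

Q_s = Q / 3600 = 134.3 / 3600 = 0.0373056 kg/s
t_res = M / Q_s = 9.76 / 0.0373056 = 261.623 s

value=261.6 s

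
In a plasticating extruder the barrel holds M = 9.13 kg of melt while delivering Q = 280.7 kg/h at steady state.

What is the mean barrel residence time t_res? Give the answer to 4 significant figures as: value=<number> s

Q_s = Q / 3600 = 280.7 / 3600 = 0.0779722 kg/s
Mean residence time: t_res = M/Q_s = 9.13 kg / 0.0779722 kg/s = 117.093 s

value=117.1 s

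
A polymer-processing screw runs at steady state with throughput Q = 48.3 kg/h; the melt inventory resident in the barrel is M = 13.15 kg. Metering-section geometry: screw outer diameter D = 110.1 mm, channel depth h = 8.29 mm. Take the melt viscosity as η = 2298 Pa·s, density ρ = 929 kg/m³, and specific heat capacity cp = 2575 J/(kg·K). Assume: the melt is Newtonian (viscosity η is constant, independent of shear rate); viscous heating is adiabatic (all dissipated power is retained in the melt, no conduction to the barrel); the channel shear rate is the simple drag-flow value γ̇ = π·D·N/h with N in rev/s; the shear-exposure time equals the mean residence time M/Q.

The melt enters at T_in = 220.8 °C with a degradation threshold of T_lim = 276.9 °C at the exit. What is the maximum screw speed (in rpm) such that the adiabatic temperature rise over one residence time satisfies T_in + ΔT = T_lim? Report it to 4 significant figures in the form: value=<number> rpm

Q_s = Q / 3600 = 48.3 / 3600 = 0.0134167 kg/s
t_res = M / Q_s = 13.15 / 0.0134167 = 980.124 s
Convert to metres: D = 0.1101 m, h = 0.00829 m
ΔT_a = T_lim − T_in = 276.9 − 220.8 = 56.1 K
γ̇_max² = ΔT_a·ρ·cp / (η·t_res) = [56.1 × 929 × 2575] / [2298 × 980.124] = 59.5833 s⁻²
γ̇_max = sqrt(59.5833) = 7.71902 s⁻¹
N_max = γ̇_max h / (πD) = 7.71902·0.00829/(π·0.1101) = 0.185003 rev/s → ×60 = 11.1002 rpm

value=11.10 rpm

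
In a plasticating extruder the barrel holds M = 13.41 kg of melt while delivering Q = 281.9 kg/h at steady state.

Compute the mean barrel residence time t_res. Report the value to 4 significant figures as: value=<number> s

Throughput in SI: Q_s = 281.9 kg/h ÷ 3600 s/h = 0.0783056 kg/s
Mean residence time: t_res = M/Q_s = 13.41 kg / 0.0783056 kg/s = 171.252 s

value=171.3 s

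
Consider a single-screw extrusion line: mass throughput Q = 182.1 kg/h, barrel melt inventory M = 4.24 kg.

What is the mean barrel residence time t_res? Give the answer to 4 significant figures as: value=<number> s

value=83.82 s

Convert throughput: Q = 182.1 kg/h = 182.1/3600 = 0.0505833 kg/s
t_res = M / Q_s = 4.24 / 0.0505833 = 83.8221 s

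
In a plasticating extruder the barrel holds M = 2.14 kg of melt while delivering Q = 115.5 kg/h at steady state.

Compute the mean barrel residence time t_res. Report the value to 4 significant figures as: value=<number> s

value=66.70 s

Throughput in SI: Q_s = 115.5 kg/h ÷ 3600 s/h = 0.0320833 kg/s
t_res = M / Q_s = 2.14 ÷ 0.0320833 = 66.7013 s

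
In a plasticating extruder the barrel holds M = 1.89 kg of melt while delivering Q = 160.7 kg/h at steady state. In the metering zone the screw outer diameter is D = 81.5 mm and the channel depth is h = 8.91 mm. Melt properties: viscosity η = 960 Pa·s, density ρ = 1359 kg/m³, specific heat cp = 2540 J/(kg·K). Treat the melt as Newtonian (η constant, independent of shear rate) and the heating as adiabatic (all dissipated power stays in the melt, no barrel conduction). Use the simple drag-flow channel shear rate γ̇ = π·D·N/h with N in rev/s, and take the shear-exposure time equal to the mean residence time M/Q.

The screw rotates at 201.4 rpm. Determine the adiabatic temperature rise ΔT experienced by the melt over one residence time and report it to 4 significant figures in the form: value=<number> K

Throughput in SI: Q_s = 160.7 kg/h ÷ 3600 s/h = 0.0446389 kg/s
t_res = M / Q_s = 1.89 / 0.0446389 = 42.3398 s
Geometry in metres: D = 81.5 mm → 0.0815 m, h = 8.91 mm → 0.00891 m; screw speed N = 201.4 rpm = 3.35667 rev/s
Shear rate: γ̇ = πDN/h = π·0.0815·3.35667/0.00891 = 96.4579 s⁻¹
ΔT = η·γ̇²·t_res/(ρ·cp) = [960 × 96.4579² × 42.3398] / [1359 × 2540] = 109.558 K

value=109.6 K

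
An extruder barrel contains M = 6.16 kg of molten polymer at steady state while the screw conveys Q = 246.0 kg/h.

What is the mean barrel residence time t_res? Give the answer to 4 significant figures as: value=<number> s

value=90.15 s

Convert throughput: Q = 246.0 kg/h = 246.0/3600 = 0.0683333 kg/s
t_res = M / Q_s = 6.16 ÷ 0.0683333 = 90.1463 s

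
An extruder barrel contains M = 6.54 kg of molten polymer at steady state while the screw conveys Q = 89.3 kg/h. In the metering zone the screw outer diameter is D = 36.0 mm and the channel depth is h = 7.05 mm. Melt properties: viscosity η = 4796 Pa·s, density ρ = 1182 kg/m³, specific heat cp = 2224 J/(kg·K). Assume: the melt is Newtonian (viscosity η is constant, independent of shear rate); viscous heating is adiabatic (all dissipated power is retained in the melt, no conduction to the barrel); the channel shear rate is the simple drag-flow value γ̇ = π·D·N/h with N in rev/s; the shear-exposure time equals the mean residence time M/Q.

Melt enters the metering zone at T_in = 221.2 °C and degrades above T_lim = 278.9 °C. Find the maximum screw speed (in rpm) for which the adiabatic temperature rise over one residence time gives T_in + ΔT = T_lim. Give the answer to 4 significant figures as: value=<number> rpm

Convert throughput: Q = 89.3 kg/h = 89.3/3600 = 0.0248056 kg/s
t_res = M / Q_s = 6.54 ÷ 0.0248056 = 263.651 s
Geometry in SI: D = 36.0 mm → 0.036 m, h = 7.05 mm → 0.00705 m
ΔT_a = T_lim − T_in = 278.9 °C − 221.2 °C = 57.7 K
γ̇_max² = ΔT_a·ρ·cp/(η·t_res) = 57.7·1182·2224/(4796·263.651) = 119.955 s⁻²
Take the square root: γ̇_max = √(119.955) = 10.9524 s⁻¹
N_max = γ̇_max h / (πD) = 10.9524·0.00705/(π·0.036) = 0.682727 rev/s → ×60 = 40.9636 rpm

value=40.96 rpm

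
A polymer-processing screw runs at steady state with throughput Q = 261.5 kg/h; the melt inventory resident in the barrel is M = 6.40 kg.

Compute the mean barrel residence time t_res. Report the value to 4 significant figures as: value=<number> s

Convert throughput: Q = 261.5 kg/h = 261.5/3600 = 0.0726389 kg/s
t_res = M / Q_s = 6.40 ÷ 0.0726389 = 88.1071 s

value=88.11 s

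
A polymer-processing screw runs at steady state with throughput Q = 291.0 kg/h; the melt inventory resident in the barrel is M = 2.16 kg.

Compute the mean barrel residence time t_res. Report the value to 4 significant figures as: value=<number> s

Throughput in SI: Q_s = 291.0 kg/h ÷ 3600 s/h = 0.0808333 kg/s
t_res = M / Q_s = 2.16 ÷ 0.0808333 = 26.7216 s

value=26.72 s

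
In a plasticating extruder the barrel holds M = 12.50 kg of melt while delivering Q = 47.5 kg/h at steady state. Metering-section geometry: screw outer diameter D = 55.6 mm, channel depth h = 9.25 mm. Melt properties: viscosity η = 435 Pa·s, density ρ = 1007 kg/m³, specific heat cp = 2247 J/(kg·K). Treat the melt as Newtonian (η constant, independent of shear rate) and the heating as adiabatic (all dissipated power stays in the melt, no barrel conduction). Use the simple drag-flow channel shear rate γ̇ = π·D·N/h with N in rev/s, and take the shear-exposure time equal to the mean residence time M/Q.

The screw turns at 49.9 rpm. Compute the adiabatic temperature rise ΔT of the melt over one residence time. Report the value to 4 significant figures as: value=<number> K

Throughput in SI: Q_s = 47.5 kg/h ÷ 3600 s/h = 0.0131944 kg/s
t_res = M / Q_s = 12.50 / 0.0131944 = 947.368 s
Geometry in metres: D = 55.6 mm → 0.0556 m, h = 9.25 mm → 0.00925 m; screw speed N = 49.9 rpm = 0.831667 rev/s
γ̇ = π D N / h = (π)(0.0556)(0.831667) / 0.00925 = 15.7048 s⁻¹
ΔT = η·γ̇²·t_res/(ρ·cp) = [435 × 15.7048² × 947.368] / [1007 × 2247] = 44.92 K

value=44.92 K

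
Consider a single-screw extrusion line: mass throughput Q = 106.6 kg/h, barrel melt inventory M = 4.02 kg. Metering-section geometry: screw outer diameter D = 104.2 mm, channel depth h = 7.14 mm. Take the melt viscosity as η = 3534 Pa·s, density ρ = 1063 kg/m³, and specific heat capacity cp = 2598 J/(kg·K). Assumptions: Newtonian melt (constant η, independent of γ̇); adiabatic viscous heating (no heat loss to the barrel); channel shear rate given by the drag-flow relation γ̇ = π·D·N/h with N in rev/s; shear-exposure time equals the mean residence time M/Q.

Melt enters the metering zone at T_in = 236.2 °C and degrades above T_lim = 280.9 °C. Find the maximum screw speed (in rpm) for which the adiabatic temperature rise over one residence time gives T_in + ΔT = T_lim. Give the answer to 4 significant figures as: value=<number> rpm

value=20.99 rpm

Q_s = Q / 3600 = 106.6 / 3600 = 0.0296111 kg/s
Mean residence time: t_res = M/Q_s = 4.02 kg / 0.0296111 kg/s = 135.76 s
Convert to metres: D = 0.1042 m, h = 0.00714 m
Allowable rise: ΔT_a = T_lim − T_in = 280.9 − 236.2 = 44.7 K
Invert ΔT = ηγ̇²t_res/(ρcp) for γ̇: γ̇_max² = ΔT_a ρ cp / (η t_res) = 44.7·1063·2598 / (3534·135.76) = 257.301 s⁻²
Take the square root: γ̇_max = √(257.301) = 16.0406 s⁻¹
N_max = γ̇_max·h / (π·D) = 16.0406 · 0.00714 / (π · 0.1042) = 0.349866 rev/s = 20.992 rpm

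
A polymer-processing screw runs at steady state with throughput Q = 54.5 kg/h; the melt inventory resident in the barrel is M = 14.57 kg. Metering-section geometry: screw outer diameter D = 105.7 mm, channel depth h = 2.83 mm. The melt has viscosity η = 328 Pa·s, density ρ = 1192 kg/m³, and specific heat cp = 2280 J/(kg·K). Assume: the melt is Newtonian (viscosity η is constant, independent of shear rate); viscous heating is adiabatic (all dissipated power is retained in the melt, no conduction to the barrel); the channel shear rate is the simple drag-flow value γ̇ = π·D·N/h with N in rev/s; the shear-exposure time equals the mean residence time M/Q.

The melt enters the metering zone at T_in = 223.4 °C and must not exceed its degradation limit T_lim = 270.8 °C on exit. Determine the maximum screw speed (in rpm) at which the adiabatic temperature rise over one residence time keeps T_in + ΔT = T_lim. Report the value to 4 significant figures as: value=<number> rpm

value=10.33 rpm

Throughput in SI: Q_s = 54.5 kg/h ÷ 3600 s/h = 0.0151389 kg/s
t_res = M / Q_s = 14.57 / 0.0151389 = 962.422 s
Convert to metres: D = 0.1057 m, h = 0.00283 m
ΔT_a = T_lim − T_in = 270.8 °C − 223.4 °C = 47.4 K
Invert ΔT = ηγ̇²t_res/(ρcp) for γ̇: γ̇_max² = ΔT_a ρ cp / (η t_res) = 47.4·1192·2280 / (328·962.422) = 408.084 s⁻²
Take the square root: γ̇_max = √(408.084) = 20.2011 s⁻¹
Solve γ̇ = πDN/h for N: N_max = γ̇_max·h/(π·D) = 20.2011 × 0.00283 / (π × 0.1057) = 0.172162 rev/s = 10.3297 rpm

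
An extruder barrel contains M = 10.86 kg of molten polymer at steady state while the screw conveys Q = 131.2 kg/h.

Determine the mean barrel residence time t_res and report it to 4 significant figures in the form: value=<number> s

value=298.0 s

Convert throughput: Q = 131.2 kg/h = 131.2/3600 = 0.0364444 kg/s
Mean residence time: t_res = M/Q_s = 10.86 kg / 0.0364444 kg/s = 297.988 s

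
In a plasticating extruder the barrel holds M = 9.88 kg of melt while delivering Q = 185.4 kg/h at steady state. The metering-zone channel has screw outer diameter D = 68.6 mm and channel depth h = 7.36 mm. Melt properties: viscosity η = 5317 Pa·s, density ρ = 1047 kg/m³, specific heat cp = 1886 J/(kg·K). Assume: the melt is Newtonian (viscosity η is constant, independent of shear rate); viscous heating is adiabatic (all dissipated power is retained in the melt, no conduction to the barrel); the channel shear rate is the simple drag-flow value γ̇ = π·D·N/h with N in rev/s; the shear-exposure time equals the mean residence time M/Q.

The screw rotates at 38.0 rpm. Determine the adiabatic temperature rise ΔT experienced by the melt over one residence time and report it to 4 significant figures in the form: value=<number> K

value=177.7 K

Q_s = Q / 3600 = 185.4 / 3600 = 0.0515 kg/s
t_res = M / Q_s = 9.88 / 0.0515 = 191.845 s
D = 68.6 mm = 0.0686 m;  h = 7.36 mm = 0.00736 m;  N = 38.0 rpm / 60 = 0.633333 rev/s
Shear rate: γ̇ = πDN/h = π·0.0686·0.633333/0.00736 = 18.5451 s⁻¹
ΔT = η·γ̇²·t_res / (ρ·cp) = 5317 · (18.5451)² · 191.845 / (1047 · 1886) = 177.658 K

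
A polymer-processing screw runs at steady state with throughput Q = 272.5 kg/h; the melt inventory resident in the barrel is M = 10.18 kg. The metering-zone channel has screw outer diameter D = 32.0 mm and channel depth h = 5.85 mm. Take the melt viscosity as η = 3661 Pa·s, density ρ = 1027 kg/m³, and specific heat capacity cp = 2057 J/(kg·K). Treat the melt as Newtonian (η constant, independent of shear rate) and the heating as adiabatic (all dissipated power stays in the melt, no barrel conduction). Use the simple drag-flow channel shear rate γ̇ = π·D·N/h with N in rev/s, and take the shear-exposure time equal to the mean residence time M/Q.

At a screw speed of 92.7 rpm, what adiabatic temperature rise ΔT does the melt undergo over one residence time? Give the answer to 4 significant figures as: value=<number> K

Throughput in SI: Q_s = 272.5 kg/h ÷ 3600 s/h = 0.0756944 kg/s
t_res = M / Q_s = 10.18 / 0.0756944 = 134.488 s
Convert to SI: D = 0.032 m, h = 0.00585 m, N = 92.7/60 = 1.545 rev/s
γ̇ = π D N / h = (π)(0.032)(1.545) / 0.00585 = 26.5505 s⁻¹
ΔT = η·γ̇²·t_res/(ρ·cp) = [3661 × 26.5505² × 134.488] / [1027 × 2057] = 164.295 K

value=164.3 K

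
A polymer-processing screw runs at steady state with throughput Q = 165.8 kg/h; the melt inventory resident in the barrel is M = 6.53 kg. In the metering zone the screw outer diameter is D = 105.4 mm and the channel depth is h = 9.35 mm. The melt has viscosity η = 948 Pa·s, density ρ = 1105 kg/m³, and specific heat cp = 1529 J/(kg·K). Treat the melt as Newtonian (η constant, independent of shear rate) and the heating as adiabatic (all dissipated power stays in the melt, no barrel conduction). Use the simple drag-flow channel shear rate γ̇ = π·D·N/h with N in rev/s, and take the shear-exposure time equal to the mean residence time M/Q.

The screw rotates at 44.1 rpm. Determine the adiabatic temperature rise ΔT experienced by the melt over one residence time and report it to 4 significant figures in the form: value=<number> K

Convert throughput: Q = 165.8 kg/h = 165.8/3600 = 0.0460556 kg/s
t_res = M / Q_s = 6.53 ÷ 0.0460556 = 141.785 s
Convert to SI: D = 0.1054 m, h = 0.00935 m, N = 44.1/60 = 0.735 rev/s
γ̇ = π D N / h = (π)(0.1054)(0.735) / 0.00935 = 26.0295 s⁻¹
Adiabatic rise: ΔT = η γ̇² t_res / (ρ cp) = 948·(26.0295)²·141.785 / (1105·1529) = 53.9017 K

value=53.90 K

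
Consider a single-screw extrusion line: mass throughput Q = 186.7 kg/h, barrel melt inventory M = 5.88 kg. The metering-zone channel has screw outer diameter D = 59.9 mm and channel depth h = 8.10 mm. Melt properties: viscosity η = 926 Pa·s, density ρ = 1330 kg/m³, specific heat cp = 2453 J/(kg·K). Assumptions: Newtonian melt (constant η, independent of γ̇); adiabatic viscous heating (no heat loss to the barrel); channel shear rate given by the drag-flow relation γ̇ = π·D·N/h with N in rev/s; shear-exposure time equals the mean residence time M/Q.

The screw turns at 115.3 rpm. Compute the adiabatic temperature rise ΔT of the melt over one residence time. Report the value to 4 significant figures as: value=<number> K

Convert throughput: Q = 186.7 kg/h = 186.7/3600 = 0.0518611 kg/s
t_res = M / Q_s = 5.88 / 0.0518611 = 113.38 s
Geometry in metres: D = 59.9 mm → 0.0599 m, h = 8.10 mm → 0.0081 m; screw speed N = 115.3 rpm = 1.92167 rev/s
γ̇ = π D N / h = (π)(0.0599)(1.92167) / 0.0081 = 44.6447 s⁻¹
ΔT = η·γ̇²·t_res/(ρ·cp) = [926 × 44.6447² × 113.38] / [1330 × 2453] = 64.1412 K

value=64.14 K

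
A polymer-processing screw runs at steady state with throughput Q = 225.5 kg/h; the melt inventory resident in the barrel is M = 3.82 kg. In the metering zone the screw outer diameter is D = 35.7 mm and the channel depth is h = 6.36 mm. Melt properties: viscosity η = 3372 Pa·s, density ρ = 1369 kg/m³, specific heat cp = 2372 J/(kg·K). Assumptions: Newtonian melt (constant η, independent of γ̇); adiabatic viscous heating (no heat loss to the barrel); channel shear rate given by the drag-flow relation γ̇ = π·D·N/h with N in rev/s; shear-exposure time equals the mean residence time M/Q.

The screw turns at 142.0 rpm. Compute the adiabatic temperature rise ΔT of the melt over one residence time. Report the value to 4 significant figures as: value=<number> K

Throughput in SI: Q_s = 225.5 kg/h ÷ 3600 s/h = 0.0626389 kg/s
t_res = M / Q_s = 3.82 / 0.0626389 = 60.9845 s
Geometry in metres: D = 35.7 mm → 0.0357 m, h = 6.36 mm → 0.00636 m; screw speed N = 142.0 rpm = 2.36667 rev/s
Shear rate: γ̇ = πDN/h = π·0.0357·2.36667/0.00636 = 41.7348 s⁻¹
Adiabatic rise: ΔT = η γ̇² t_res / (ρ cp) = 3372·(41.7348)²·60.9845 / (1369·2372) = 110.302 K

value=110.3 K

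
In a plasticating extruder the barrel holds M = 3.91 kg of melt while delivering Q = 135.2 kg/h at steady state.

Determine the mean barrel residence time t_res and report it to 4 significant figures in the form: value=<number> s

Q_s = Q / 3600 = 135.2 / 3600 = 0.0375556 kg/s
Mean residence time: t_res = M/Q_s = 3.91 kg / 0.0375556 kg/s = 104.112 s

value=104.1 s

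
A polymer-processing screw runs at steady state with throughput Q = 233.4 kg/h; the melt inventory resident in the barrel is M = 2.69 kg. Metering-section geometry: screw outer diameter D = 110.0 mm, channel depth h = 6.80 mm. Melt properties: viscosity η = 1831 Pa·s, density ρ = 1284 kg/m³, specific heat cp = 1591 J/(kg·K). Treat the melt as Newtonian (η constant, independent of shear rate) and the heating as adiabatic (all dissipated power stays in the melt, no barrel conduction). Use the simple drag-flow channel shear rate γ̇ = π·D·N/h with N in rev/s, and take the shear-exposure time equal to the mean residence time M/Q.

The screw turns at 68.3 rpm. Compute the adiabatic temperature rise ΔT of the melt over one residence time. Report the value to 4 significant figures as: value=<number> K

Throughput in SI: Q_s = 233.4 kg/h ÷ 3600 s/h = 0.0648333 kg/s
Mean residence time: t_res = M/Q_s = 2.69 kg / 0.0648333 kg/s = 41.491 s
Convert to SI: D = 0.11 m, h = 0.0068 m, N = 68.3/60 = 1.13833 rev/s
Shear rate: γ̇ = πDN/h = π·0.11·1.13833/0.0068 = 57.85 s⁻¹
ΔT = η·γ̇²·t_res / (ρ·cp) = 1831 · (57.85)² · 41.491 / (1284 · 1591) = 124.455 K

value=124.5 K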